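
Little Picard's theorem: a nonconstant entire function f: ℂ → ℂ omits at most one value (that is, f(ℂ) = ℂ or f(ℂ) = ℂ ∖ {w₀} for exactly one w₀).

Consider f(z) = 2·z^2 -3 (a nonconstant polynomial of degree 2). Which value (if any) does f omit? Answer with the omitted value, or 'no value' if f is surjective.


Little Picard bounds the complement of f(ℂ) to at most one point.
For every w ∈ ℂ, the equation p(z) − w = 0 is a nonconstant polynomial in z and hence has at least one root by the fundamental theorem of algebra. So p is surjective onto ℂ, omitting no value.

Omitted value: no value.


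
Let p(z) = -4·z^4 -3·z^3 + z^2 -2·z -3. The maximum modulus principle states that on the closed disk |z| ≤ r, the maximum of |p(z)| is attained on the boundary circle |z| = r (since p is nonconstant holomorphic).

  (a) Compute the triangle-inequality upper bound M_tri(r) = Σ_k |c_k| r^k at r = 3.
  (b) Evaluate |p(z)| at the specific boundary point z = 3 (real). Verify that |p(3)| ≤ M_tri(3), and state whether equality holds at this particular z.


Coefficients: c_0 = -3, c_1 = -2, c_2 = 1, c_3 = -3, c_4 = -4. Radius r = 3.
Part (a). Triangle bound: M_tri(r) = Σ_k |c_k| r^k
  = |-3|·3^0 + |-2|·3^1 + |1|·3^2 + |-3|·3^3 + |-4|·3^4
  = 3 + 6 + 9 + 81 + 324 = 423.
This bounds M(r) := max_{|z|=r} |p(z)| from above; equality holds iff all terms c_k z^k can be made to align in phase at a single z on |z|=r.
Part (b). At z = 3 (real, on the circle |z| = r):
  p(3) = (-3)·3^0 + (-2)·3^1 + (1)·3^2 + (-3)·3^3 + (-4)·3^4 = -405.
  |p(3)| = 405.
Check: |p(3)| = 405 ≤ 423 = M_tri(3). ✓ Equality does not hold at z = 3 (the coefficients have mixed signs, so the terms do not all align in phase there).

M_tri(3) = 423; |p(3)| = 405; equality at z=3: no.


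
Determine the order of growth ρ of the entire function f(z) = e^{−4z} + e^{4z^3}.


Each summand is entire of order 1 and 3 respectively (as in the single-exponential case). The order of a sum is at most the max of the orders, so ρ ≤ 3. For the lower bound: on |z|=r choose arg z so that 4z^3 is real positive; then |e^{4z^3}| = e^{4r^3} while |e^{-4z}| ≤ e^{4r^1} = o(e^{4r^3}). So |f| ≥ e^{4r^3}(1 − o(1)) and ρ ≥ 3. Hence ρ = max(1, 3) = 3.
Therefore ρ = 3.

Order ρ = 3.


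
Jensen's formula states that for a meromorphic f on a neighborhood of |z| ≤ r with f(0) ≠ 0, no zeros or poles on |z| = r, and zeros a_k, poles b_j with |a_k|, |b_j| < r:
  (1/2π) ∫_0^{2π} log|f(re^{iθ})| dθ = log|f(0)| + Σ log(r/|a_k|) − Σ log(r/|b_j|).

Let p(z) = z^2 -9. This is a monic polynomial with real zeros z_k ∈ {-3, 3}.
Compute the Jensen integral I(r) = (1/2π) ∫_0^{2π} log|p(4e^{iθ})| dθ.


Zeros: -3, 3; r = 4.
Inside |z| < r: -3, 3. Outside (|z| ≥ r): ∅.
p(0) = -9, so log|p(0)| = log(9) = 2.1972.
Apply Jensen: I(r) = log|p(0)| + Σ_k log(r/|z_k|), summed over zeros inside |z| < r.
  log(r/|z_k|) for z_k = -3: log(4/3) = 0.2877
  log(r/|z_k|) for z_k = 3: log(4/3) = 0.2877
Sum over inside zeros: 0.5754.
I(r) = log|p(0)| + (inside sum) = 2.1972 + 0.5754 = 2.7726.
Closed form (all zeros inside, monic): I(r) = n·log(r) = 2·log(4) = 2.7726. ✓

I(r) ≈ 2.7726.


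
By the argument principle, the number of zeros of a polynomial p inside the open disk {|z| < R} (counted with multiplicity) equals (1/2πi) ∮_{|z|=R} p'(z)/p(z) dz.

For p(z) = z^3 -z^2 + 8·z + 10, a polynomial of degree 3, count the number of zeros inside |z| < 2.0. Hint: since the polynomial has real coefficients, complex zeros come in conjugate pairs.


The zeros of p are: (1 + 3i), (1 - 3i), -1.
Their magnitudes are: 3.162, 3.162, 1.
Zeros with |z| < R = 2.0: -1.
Count = 1.
By the argument principle, (1/2πi) ∮_{|z|=R} p'(z)/p(z) dz equals exactly this count.

Number of zeros inside |z| < 2.0: 1.


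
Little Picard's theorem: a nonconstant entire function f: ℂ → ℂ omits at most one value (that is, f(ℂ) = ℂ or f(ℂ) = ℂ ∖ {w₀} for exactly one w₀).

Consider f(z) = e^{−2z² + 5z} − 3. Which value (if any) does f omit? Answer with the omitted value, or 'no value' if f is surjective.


Little Picard bounds the complement of f(ℂ) to at most one point.
The exponent g(z) = −2z² + 5z is a nonconstant polynomial, hence surjective onto ℂ. So e^{g(z)} takes every value in {e^w : w ∈ ℂ} = ℂ ∖ {0}. Adding -3 shifts the range to ℂ ∖ {-3}. f omits exactly -3.

Omitted value: -3.


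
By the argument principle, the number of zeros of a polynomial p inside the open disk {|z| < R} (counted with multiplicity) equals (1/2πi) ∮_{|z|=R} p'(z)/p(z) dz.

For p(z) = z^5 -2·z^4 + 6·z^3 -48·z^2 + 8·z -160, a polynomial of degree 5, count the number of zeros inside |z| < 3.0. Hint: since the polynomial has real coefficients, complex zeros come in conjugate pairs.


The zeros of p are: (-1 + 3i), (-1 - 3i), 4, (0 + 2i), (0 - 2i).
Their magnitudes are: 3.162, 3.162, 4, 2, 2.
Zeros with |z| < R = 3.0: (0 + 2i), (0 - 2i).
Count = 2.
By the argument principle, (1/2πi) ∮_{|z|=R} p'(z)/p(z) dz equals exactly this count.

Number of zeros inside |z| < 3.0: 2.


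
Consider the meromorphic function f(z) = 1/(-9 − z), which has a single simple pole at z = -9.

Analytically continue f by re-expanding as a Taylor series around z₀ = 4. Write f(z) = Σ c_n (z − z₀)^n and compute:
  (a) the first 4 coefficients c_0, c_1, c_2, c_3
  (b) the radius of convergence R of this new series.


Let w = z − z₀, so z = z₀ + w.
Then -9 − z = -9 − (z₀ + w) = (-9 − z₀) − w = -13 − w.
f(z) = 1/(-13 − w) = (1/(-13)) · 1/(1 − w/(-13)) = Σ_{n≥0} w^n / (-13)^(n+1).
So c_n = 1/(-13)^(n+1):
  c_0 = 1/(-13)^1 = -1/13.
  c_1 = 1/(-13)^2 = 1/169.
  c_2 = 1/(-13)^3 = -1/2197.
  c_3 = 1/(-13)^4 = 1/28561.
The series is valid for |w/d| < 1, i.e. |z − z₀| < |d|.
Radius of convergence: R = |-9 − z₀| = |-13| = 13 (distance from z₀ to the singularity z = -9).

c_0 = -1/13, c_1 = 1/169, c_2 = -1/2197, c_3 = 1/28561; R = 13.


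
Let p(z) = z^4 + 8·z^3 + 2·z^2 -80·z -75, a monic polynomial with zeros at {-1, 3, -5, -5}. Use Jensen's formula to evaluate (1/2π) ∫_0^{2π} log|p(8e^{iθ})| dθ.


Zeros: -5, -5, -1, 3; r = 8.
Inside |z| < r: -5, -5, -1, 3. Outside (|z| ≥ r): ∅.
p(0) = -75, so log|p(0)| = log(75) = 4.3175.
Apply Jensen: I(r) = log|p(0)| + Σ_k log(r/|z_k|), summed over zeros inside |z| < r.
  log(r/|z_k|) for z_k = -1: log(8/1) = 2.0794
  log(r/|z_k|) for z_k = 3: log(8/3) = 0.9808
  log(r/|z_k|) for z_k = -5: log(8/5) = 0.4700
  log(r/|z_k|) for z_k = -5: log(8/5) = 0.4700
Sum over inside zeros: 4.0003.
I(r) = log|p(0)| + (inside sum) = 4.3175 + 4.0003 = 8.3178.
Closed form (all zeros inside, monic): I(r) = n·log(r) = 4·log(8) = 8.3178. ✓

I(r) ≈ 8.3178.


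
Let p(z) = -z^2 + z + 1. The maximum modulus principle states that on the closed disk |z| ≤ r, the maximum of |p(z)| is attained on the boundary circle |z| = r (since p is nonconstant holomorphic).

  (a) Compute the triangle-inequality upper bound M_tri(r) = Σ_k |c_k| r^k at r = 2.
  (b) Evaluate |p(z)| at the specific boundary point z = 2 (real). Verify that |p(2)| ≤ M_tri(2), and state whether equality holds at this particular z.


Coefficients: c_0 = 1, c_1 = 1, c_2 = -1. Radius r = 2.
Part (a). Triangle bound: M_tri(r) = Σ_k |c_k| r^k
  = |1|·2^0 + |1|·2^1 + |-1|·2^2
  = 1 + 2 + 4 = 7.
This bounds M(r) := max_{|z|=r} |p(z)| from above; equality holds iff all terms c_k z^k can be made to align in phase at a single z on |z|=r.
Part (b). At z = 2 (real, on the circle |z| = r):
  p(2) = (1)·2^0 + (1)·2^1 + (-1)·2^2 = -1.
  |p(2)| = 1.
Check: |p(2)| = 1 ≤ 7 = M_tri(2). ✓ Equality does not hold at z = 2 (the coefficients have mixed signs, so the terms do not all align in phase there).

M_tri(2) = 7; |p(2)| = 1; equality at z=2: no.


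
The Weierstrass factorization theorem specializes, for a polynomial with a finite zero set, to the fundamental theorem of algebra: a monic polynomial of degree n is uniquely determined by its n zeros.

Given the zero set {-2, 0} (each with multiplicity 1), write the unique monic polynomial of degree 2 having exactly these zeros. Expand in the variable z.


The polynomial is p(z) = ∏_{α ∈ S} (z − α), where S = {-2, 0}.
Expanding the product yields: p(z) = z^2 + 2·z.
The resulting polynomial has degree 2 and real coefficients as required.

p(z) = z^2 + 2·z.


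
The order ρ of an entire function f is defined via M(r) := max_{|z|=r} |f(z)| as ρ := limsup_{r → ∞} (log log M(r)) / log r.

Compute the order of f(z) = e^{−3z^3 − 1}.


|e^{−3z^3 − 1}| = e^{Re(-3·z^3) + -1} ≤ e^{3|z|^3 + -1} = e^{3r^3 + -1} on |z| = r, so ρ ≤ 3. Choosing z on |z|=r so that -3·z^3 is real positive (always possible by picking arg z appropriately) gives |f(z)| = e^{3r^3 + -1}, matching the bound. The additive constant -1 does not affect log log M(r) ~ 3·log r. Hence ρ = 3.
Therefore ρ = 3.

Order ρ = 3.


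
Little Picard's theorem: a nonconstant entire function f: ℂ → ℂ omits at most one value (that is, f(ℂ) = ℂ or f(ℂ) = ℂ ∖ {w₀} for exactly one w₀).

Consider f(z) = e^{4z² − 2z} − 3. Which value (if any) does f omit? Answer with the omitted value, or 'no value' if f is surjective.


Little Picard bounds the complement of f(ℂ) to at most one point.
The exponent g(z) = 4z² − 2z is a nonconstant polynomial, hence surjective onto ℂ. So e^{g(z)} takes every value in {e^w : w ∈ ℂ} = ℂ ∖ {0}. Adding -3 shifts the range to ℂ ∖ {-3}. f omits exactly -3.

Omitted value: -3.


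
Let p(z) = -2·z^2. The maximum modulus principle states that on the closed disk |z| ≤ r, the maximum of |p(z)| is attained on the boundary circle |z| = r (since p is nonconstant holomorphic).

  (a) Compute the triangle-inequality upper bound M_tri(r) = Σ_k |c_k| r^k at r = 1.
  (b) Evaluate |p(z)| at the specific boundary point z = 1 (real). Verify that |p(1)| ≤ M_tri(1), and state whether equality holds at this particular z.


Coefficients: c_0 = 0, c_1 = 0, c_2 = -2. Radius r = 1.
Part (a). Triangle bound: M_tri(r) = Σ_k |c_k| r^k
  = |0|·1^0 + |0|·1^1 + |-2|·1^2
  = 0 + 0 + 2 = 2.
This bounds M(r) := max_{|z|=r} |p(z)| from above; equality holds iff all terms c_k z^k can be made to align in phase at a single z on |z|=r.
Part (b). At z = 1 (real, on the circle |z| = r):
  p(1) = (0)·1^0 + (0)·1^1 + (-2)·1^2 = -2.
  |p(1)| = 2.
Since all nonzero coefficients share the same sign, |p(1)| = 2 = M_tri(1); the triangle bound is attained at z = 1, so in fact M(r) = 2.

M_tri(1) = 2; |p(1)| = 2; equality at z=1: yes.


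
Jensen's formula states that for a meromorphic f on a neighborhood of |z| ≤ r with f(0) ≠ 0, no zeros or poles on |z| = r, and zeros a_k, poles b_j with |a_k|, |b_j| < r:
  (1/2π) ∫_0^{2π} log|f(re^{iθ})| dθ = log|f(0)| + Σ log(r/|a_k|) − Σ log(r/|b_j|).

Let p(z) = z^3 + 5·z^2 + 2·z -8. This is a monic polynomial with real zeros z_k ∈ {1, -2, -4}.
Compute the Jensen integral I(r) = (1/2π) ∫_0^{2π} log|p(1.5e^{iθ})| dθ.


Zeros: -4, -2, 1; r = 1.5.
Inside |z| < r: 1. Outside (|z| ≥ r): -4, -2.
p(0) = -8, so log|p(0)| = log(8) = 2.0794.
Apply Jensen: I(r) = log|p(0)| + Σ_k log(r/|z_k|), summed over zeros inside |z| < r.
  log(r/|z_k|) for z_k = 1: log(1.5/1) = 0.4055
  Outside zeros (-4, -2) contribute nothing to the Jensen sum.
Sum over inside zeros: 0.4055.
I(r) = log|p(0)| + (inside sum) = 2.0794 + 0.4055 = 2.4849.
Note: since some zeros are outside |z| ≤ r, the simplified n·log(r) form does NOT apply — only the inside zeros contribute.

I(r) ≈ 2.4849.


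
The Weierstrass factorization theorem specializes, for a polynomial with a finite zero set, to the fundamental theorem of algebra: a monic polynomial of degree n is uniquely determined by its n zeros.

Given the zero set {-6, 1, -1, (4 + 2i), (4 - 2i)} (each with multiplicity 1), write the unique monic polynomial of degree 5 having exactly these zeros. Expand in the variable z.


The polynomial is p(z) = ∏_{α ∈ S} (z − α), where S = {-6, 1, -1, (4 + 2i), (4 - 2i)}.
Expanding the product yields: p(z) = z^5 -2·z^4 -29·z^3 + 122·z^2 + 28·z -120.
Note conjugate pairs combine to real quadratics: (z − (4+2i))(z − (4−2i)) = z² − 8z + 20.
The resulting polynomial has degree 5 and real coefficients as required.

p(z) = z^5 -2·z^4 -29·z^3 + 122·z^2 + 28·z -120.


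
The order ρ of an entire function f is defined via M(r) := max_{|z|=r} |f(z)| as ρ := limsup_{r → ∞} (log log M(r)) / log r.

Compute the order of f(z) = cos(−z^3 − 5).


Write cos(w) = (e^{iw} ± e^{−iw})/(2 or 2i), so |cos(w)| ≤ e^{|w|}. With w = −z^3 − 5, |w| ≤ 1r^3 + 5 on |z|=r, giving M(r) ≤ e^{1r^3 + 5} and ρ ≤ 3. For the lower bound, choose z on |z|=r with -1z^3 purely imaginary of modulus 1r^3; then |cos(−z^3 − 5)| grows like e^{1r^3}/2, so ρ ≥ 3. Hence ρ = 3.
Therefore ρ = 3.

Order ρ = 3.


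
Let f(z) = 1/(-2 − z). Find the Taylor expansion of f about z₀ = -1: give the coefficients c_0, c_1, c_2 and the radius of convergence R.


Let w = z − z₀, so z = z₀ + w.
Then -2 − z = -2 − (z₀ + w) = (-2 − z₀) − w = -1 − w.
f(z) = 1/(-1 − w) = (1/(-1)) · 1/(1 − w/(-1)) = Σ_{n≥0} w^n / (-1)^(n+1).
So c_n = 1/(-1)^(n+1):
  c_0 = 1/(-1)^1 = -1.
  c_1 = 1/(-1)^2 = 1.
  c_2 = 1/(-1)^3 = -1.
The series is valid for |w/d| < 1, i.e. |z − z₀| < |d|.
Radius of convergence: R = |-2 − z₀| = |-1| = 1 (distance from z₀ to the singularity z = -2).

c_0 = -1, c_1 = 1, c_2 = -1; R = 1.


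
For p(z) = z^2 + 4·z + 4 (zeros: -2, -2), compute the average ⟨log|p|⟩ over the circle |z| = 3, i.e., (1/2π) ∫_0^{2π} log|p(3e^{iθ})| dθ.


Zeros: -2, -2; r = 3.
Inside |z| < r: -2, -2. Outside (|z| ≥ r): ∅.
p(0) = 4, so log|p(0)| = log(4) = 1.3863.
Apply Jensen: I(r) = log|p(0)| + Σ_k log(r/|z_k|), summed over zeros inside |z| < r.
  log(r/|z_k|) for z_k = -2: log(3/2) = 0.4055
  log(r/|z_k|) for z_k = -2: log(3/2) = 0.4055
Sum over inside zeros: 0.8109.
I(r) = log|p(0)| + (inside sum) = 1.3863 + 0.8109 = 2.1972.
Closed form (all zeros inside, monic): I(r) = n·log(r) = 2·log(3) = 2.1972. ✓

I(r) ≈ 2.1972.


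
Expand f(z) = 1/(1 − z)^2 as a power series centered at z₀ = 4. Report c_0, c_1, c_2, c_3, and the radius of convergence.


Let w = z − z₀, so z = z₀ + w.
Then 1 − z = 1 − (z₀ + w) = (1 − z₀) − w = -3 − w.
f(z) = 1/(-3 − w)^2 = (1/(-3)^2) · (1 − w/(-3))^{−2}.
By the binomial series (1−u)^{−2} = Σ_{n≥0} C(n+1, 1) u^n for |u|<1, with u = w/(-3):
  c_n = C(n+1, 1) / (-3)^(n+2).
  c_0 = 1/(-3)^2 = 1/9.
  c_1 = 2/(-3)^3 = -2/27.
  c_2 = 3/(-3)^4 = 1/27.
  c_3 = 4/(-3)^5 = -4/243.
The series is valid for |w/d| < 1, i.e. |z − z₀| < |d|.
Radius of convergence: R = |1 − z₀| = |-3| = 3 (distance from z₀ to the singularity z = 1).

c_0 = 1/9, c_1 = -2/27, c_2 = 1/27, c_3 = -4/243; R = 3.


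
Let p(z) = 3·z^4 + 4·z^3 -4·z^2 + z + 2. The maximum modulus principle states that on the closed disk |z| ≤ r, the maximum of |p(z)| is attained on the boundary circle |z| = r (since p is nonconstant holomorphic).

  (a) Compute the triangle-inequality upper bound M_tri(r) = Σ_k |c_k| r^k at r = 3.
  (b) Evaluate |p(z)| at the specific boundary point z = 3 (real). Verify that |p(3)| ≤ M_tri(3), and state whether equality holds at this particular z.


Coefficients: c_0 = 2, c_1 = 1, c_2 = -4, c_3 = 4, c_4 = 3. Radius r = 3.
Part (a). Triangle bound: M_tri(r) = Σ_k |c_k| r^k
  = |2|·3^0 + |1|·3^1 + |-4|·3^2 + |4|·3^3 + |3|·3^4
  = 2 + 3 + 36 + 108 + 243 = 392.
This bounds M(r) := max_{|z|=r} |p(z)| from above; equality holds iff all terms c_k z^k can be made to align in phase at a single z on |z|=r.
Part (b). At z = 3 (real, on the circle |z| = r):
  p(3) = (2)·3^0 + (1)·3^1 + (-4)·3^2 + (4)·3^3 + (3)·3^4 = 320.
  |p(3)| = 320.
Check: |p(3)| = 320 ≤ 392 = M_tri(3). ✓ Equality does not hold at z = 3 (the coefficients have mixed signs, so the terms do not all align in phase there).

M_tri(3) = 392; |p(3)| = 320; equality at z=3: no.


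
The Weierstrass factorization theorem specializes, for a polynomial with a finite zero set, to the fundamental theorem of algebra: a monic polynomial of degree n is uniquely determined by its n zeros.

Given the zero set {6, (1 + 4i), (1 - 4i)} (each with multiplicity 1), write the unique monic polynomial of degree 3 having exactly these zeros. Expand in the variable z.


The polynomial is p(z) = ∏_{α ∈ S} (z − α), where S = {6, (1 + 4i), (1 - 4i)}.
Expanding the product yields: p(z) = z^3 -8·z^2 + 29·z -102.
Note conjugate pairs combine to real quadratics: (z − (1+4i))(z − (1−4i)) = z² − 2z + 17.
The resulting polynomial has degree 3 and real coefficients as required.

p(z) = z^3 -8·z^2 + 29·z -102.


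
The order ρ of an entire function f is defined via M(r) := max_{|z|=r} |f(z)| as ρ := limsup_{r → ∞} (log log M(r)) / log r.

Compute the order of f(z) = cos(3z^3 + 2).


Write cos(w) = (e^{iw} ± e^{−iw})/(2 or 2i), so |cos(w)| ≤ e^{|w|}. With w = 3z^3 + 2, |w| ≤ 3r^3 + 2 on |z|=r, giving M(r) ≤ e^{3r^3 + 2} and ρ ≤ 3. For the lower bound, choose z on |z|=r with 3z^3 purely imaginary of modulus 3r^3; then |cos(3z^3 + 2)| grows like e^{3r^3}/2, so ρ ≥ 3. Hence ρ = 3.
Therefore ρ = 3.

Order ρ = 3.


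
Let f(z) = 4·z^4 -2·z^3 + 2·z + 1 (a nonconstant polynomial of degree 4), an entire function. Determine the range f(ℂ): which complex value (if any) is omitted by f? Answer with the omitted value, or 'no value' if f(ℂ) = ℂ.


Little Picard bounds the complement of f(ℂ) to at most one point.
For every w ∈ ℂ, the equation p(z) − w = 0 is a nonconstant polynomial in z and hence has at least one root by the fundamental theorem of algebra. So p is surjective onto ℂ, omitting no value.

Omitted value: no value.


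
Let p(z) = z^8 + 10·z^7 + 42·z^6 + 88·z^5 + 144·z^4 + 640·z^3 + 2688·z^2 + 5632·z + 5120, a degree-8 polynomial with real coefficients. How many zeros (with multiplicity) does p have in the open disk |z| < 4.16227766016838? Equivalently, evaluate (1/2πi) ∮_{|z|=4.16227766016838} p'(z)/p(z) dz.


The zeros of p are: (-2 + 2i), (-2 - 2i), (-3 + 1i), (-3 - 1i), (-2 + 2i), (-2 - 2i), (2 + 2i), (2 - 2i).
Their magnitudes are: 2.828, 2.828, 3.162, 3.162, 2.828, 2.828, 2.828, 2.828.
Zeros with |z| < R = 4.16227766016838: (-2 + 2i), (-2 - 2i), (-3 + 1i), (-3 - 1i), (-2 + 2i), (-2 - 2i), (2 + 2i), (2 - 2i).
Count = 8.
By the argument principle, (1/2πi) ∮_{|z|=R} p'(z)/p(z) dz equals exactly this count.

Number of zeros inside |z| < 4.16227766016838: 8.


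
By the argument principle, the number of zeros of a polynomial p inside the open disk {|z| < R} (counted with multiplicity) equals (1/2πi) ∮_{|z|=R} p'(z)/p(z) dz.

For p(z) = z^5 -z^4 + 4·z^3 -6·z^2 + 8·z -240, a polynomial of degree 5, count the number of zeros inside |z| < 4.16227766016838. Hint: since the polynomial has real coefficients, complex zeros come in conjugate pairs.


The zeros of p are: (-2 + 2i), (-2 - 2i), (1 + 3i), (1 - 3i), 3.
Their magnitudes are: 2.828, 2.828, 3.162, 3.162, 3.
Zeros with |z| < R = 4.16227766016838: (-2 + 2i), (-2 - 2i), (1 + 3i), (1 - 3i), 3.
Count = 5.
By the argument principle, (1/2πi) ∮_{|z|=R} p'(z)/p(z) dz equals exactly this count.

Number of zeros inside |z| < 4.16227766016838: 5.


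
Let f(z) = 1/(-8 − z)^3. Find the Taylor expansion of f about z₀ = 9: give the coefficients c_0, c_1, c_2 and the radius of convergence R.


Let w = z − z₀, so z = z₀ + w.
Then -8 − z = -8 − (z₀ + w) = (-8 − z₀) − w = -17 − w.
f(z) = 1/(-17 − w)^3 = (1/(-17)^3) · (1 − w/(-17))^{−3}.
By the binomial series (1−u)^{−3} = Σ_{n≥0} C(n+2, 2) u^n for |u|<1, with u = w/(-17):
  c_n = C(n+2, 2) / (-17)^(n+3).
  c_0 = 1/(-17)^3 = -1/4913.
  c_1 = 3/(-17)^4 = 3/83521.
  c_2 = 6/(-17)^5 = -6/1419857.
The series is valid for |w/d| < 1, i.e. |z − z₀| < |d|.
Radius of convergence: R = |-8 − z₀| = |-17| = 17 (distance from z₀ to the singularity z = -8).

c_0 = -1/4913, c_1 = 3/83521, c_2 = -6/1419857; R = 17.


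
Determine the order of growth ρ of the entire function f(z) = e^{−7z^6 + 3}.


|e^{−7z^6 + 3}| = e^{Re(-7·z^6) + 3} ≤ e^{7|z|^6 + 3} = e^{7r^6 + 3} on |z| = r, so ρ ≤ 6. Choosing z on |z|=r so that -7·z^6 is real positive (always possible by picking arg z appropriately) gives |f(z)| = e^{7r^6 + 3}, matching the bound. The additive constant 3 does not affect log log M(r) ~ 6·log r. Hence ρ = 6.
Therefore ρ = 6.

Order ρ = 6.


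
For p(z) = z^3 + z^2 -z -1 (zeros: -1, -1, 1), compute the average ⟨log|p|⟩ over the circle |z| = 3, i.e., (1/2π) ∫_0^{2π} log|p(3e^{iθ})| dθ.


Zeros: -1, -1, 1; r = 3.
Inside |z| < r: -1, -1, 1. Outside (|z| ≥ r): ∅.
p(0) = -1, so log|p(0)| = log(1) = 0.0000.
Apply Jensen: I(r) = log|p(0)| + Σ_k log(r/|z_k|), summed over zeros inside |z| < r.
  log(r/|z_k|) for z_k = -1: log(3/1) = 1.0986
  log(r/|z_k|) for z_k = -1: log(3/1) = 1.0986
  log(r/|z_k|) for z_k = 1: log(3/1) = 1.0986
Sum over inside zeros: 3.2958.
I(r) = log|p(0)| + (inside sum) = 0.0000 + 3.2958 = 3.2958.
Closed form (all zeros inside, monic): I(r) = n·log(r) = 3·log(3) = 3.2958. ✓

I(r) ≈ 3.2958.


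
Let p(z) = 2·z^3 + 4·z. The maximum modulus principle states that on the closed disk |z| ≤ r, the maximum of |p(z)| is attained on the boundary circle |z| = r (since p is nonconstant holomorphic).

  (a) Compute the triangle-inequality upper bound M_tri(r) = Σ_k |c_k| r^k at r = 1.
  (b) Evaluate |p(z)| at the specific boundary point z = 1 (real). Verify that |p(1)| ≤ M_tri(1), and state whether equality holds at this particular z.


Coefficients: c_0 = 0, c_1 = 4, c_2 = 0, c_3 = 2. Radius r = 1.
Part (a). Triangle bound: M_tri(r) = Σ_k |c_k| r^k
  = |0|·1^0 + |4|·1^1 + |0|·1^2 + |2|·1^3
  = 0 + 4 + 0 + 2 = 6.
This bounds M(r) := max_{|z|=r} |p(z)| from above; equality holds iff all terms c_k z^k can be made to align in phase at a single z on |z|=r.
Part (b). At z = 1 (real, on the circle |z| = r):
  p(1) = (0)·1^0 + (4)·1^1 + (0)·1^2 + (2)·1^3 = 6.
  |p(1)| = 6.
Since all nonzero coefficients share the same sign, |p(1)| = 6 = M_tri(1); the triangle bound is attained at z = 1, so in fact M(r) = 6.

M_tri(1) = 6; |p(1)| = 6; equality at z=1: yes.


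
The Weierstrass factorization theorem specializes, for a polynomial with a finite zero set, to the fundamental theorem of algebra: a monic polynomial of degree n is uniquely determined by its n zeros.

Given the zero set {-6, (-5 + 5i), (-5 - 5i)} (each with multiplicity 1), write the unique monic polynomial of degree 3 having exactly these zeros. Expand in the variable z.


The polynomial is p(z) = ∏_{α ∈ S} (z − α), where S = {-6, (-5 + 5i), (-5 - 5i)}.
Expanding the product yields: p(z) = z^3 + 16·z^2 + 110·z + 300.
Note conjugate pairs combine to real quadratics: (z − (-5+5i))(z − (-5−5i)) = z² + 10z + 50.
The resulting polynomial has degree 3 and real coefficients as required.

p(z) = z^3 + 16·z^2 + 110·z + 300.


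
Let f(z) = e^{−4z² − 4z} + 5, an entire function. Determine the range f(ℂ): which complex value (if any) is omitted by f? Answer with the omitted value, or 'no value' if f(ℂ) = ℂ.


Little Picard bounds the complement of f(ℂ) to at most one point.
The exponent g(z) = −4z² − 4z is a nonconstant polynomial, hence surjective onto ℂ. So e^{g(z)} takes every value in {e^w : w ∈ ℂ} = ℂ ∖ {0}. Adding 5 shifts the range to ℂ ∖ {5}. f omits exactly 5.

Omitted value: 5.


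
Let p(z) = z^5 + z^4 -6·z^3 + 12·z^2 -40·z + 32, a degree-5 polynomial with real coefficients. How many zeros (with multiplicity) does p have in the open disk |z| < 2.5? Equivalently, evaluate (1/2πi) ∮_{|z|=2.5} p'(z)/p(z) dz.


The zeros of p are: (0 + 2i), (0 - 2i), 2, -4, 1.
Their magnitudes are: 2, 2, 2, 4, 1.
Zeros with |z| < R = 2.5: (0 + 2i), (0 - 2i), 2, 1.
Count = 4.
By the argument principle, (1/2πi) ∮_{|z|=R} p'(z)/p(z) dz equals exactly this count.

Number of zeros inside |z| < 2.5: 4.


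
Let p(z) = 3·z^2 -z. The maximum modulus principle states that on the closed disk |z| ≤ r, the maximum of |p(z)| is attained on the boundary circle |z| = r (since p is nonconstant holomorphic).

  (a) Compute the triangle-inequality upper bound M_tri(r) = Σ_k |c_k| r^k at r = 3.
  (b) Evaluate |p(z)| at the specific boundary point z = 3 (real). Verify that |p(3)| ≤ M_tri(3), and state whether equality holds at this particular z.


Coefficients: c_0 = 0, c_1 = -1, c_2 = 3. Radius r = 3.
Part (a). Triangle bound: M_tri(r) = Σ_k |c_k| r^k
  = |0|·3^0 + |-1|·3^1 + |3|·3^2
  = 0 + 3 + 27 = 30.
This bounds M(r) := max_{|z|=r} |p(z)| from above; equality holds iff all terms c_k z^k can be made to align in phase at a single z on |z|=r.
Part (b). At z = 3 (real, on the circle |z| = r):
  p(3) = (0)·3^0 + (-1)·3^1 + (3)·3^2 = 24.
  |p(3)| = 24.
Check: |p(3)| = 24 ≤ 30 = M_tri(3). ✓ Equality does not hold at z = 3 (the coefficients have mixed signs, so the terms do not all align in phase there).

M_tri(3) = 30; |p(3)| = 24; equality at z=3: no.


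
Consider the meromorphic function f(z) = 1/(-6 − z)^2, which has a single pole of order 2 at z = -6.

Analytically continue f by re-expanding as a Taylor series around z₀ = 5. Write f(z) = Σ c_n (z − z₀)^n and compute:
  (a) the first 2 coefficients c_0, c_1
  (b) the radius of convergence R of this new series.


Let w = z − z₀, so z = z₀ + w.
Then -6 − z = -6 − (z₀ + w) = (-6 − z₀) − w = -11 − w.
f(z) = 1/(-11 − w)^2 = (1/(-11)^2) · (1 − w/(-11))^{−2}.
By the binomial series (1−u)^{−2} = Σ_{n≥0} C(n+1, 1) u^n for |u|<1, with u = w/(-11):
  c_n = C(n+1, 1) / (-11)^(n+2).
  c_0 = 1/(-11)^2 = 1/121.
  c_1 = 2/(-11)^3 = -2/1331.
The series is valid for |w/d| < 1, i.e. |z − z₀| < |d|.
Radius of convergence: R = |-6 − z₀| = |-11| = 11 (distance from z₀ to the singularity z = -6).

c_0 = 1/121, c_1 = -2/1331; R = 11.


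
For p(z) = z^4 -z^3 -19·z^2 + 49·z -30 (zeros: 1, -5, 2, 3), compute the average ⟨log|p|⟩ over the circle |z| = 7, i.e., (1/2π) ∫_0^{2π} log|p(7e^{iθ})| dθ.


Zeros: -5, 1, 2, 3; r = 7.
Inside |z| < r: -5, 1, 2, 3. Outside (|z| ≥ r): ∅.
p(0) = -30, so log|p(0)| = log(30) = 3.4012.
Apply Jensen: I(r) = log|p(0)| + Σ_k log(r/|z_k|), summed over zeros inside |z| < r.
  log(r/|z_k|) for z_k = 1: log(7/1) = 1.9459
  log(r/|z_k|) for z_k = -5: log(7/5) = 0.3365
  log(r/|z_k|) for z_k = 2: log(7/2) = 1.2528
  log(r/|z_k|) for z_k = 3: log(7/3) = 0.8473
Sum over inside zeros: 4.3824.
I(r) = log|p(0)| + (inside sum) = 3.4012 + 4.3824 = 7.7836.
Closed form (all zeros inside, monic): I(r) = n·log(r) = 4·log(7) = 7.7836. ✓

I(r) ≈ 7.7836.


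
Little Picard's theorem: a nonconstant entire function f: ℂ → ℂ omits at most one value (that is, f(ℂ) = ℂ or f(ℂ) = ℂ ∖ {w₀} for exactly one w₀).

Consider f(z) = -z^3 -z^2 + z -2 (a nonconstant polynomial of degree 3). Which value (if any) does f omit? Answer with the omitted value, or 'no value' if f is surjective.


Little Picard bounds the complement of f(ℂ) to at most one point.
For every w ∈ ℂ, the equation p(z) − w = 0 is a nonconstant polynomial in z and hence has at least one root by the fundamental theorem of algebra. So p is surjective onto ℂ, omitting no value.

Omitted value: no value.


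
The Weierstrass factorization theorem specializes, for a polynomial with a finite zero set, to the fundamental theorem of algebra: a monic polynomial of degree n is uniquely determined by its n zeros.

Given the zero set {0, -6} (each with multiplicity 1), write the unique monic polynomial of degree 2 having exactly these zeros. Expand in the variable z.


The polynomial is p(z) = ∏_{α ∈ S} (z − α), where S = {0, -6}.
Expanding the product yields: p(z) = z^2 + 6·z.
The resulting polynomial has degree 2 and real coefficients as required.

p(z) = z^2 + 6·z.


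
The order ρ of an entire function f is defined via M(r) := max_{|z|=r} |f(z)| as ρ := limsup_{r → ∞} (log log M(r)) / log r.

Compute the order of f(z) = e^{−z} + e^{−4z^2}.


Each summand is entire of order 1 and 2 respectively (as in the single-exponential case). The order of a sum is at most the max of the orders, so ρ ≤ 2. For the lower bound: on |z|=r choose arg z so that -4z^2 is real positive; then |e^{-4z^2}| = e^{4r^2} while |e^{-1z}| ≤ e^{1r^1} = o(e^{4r^2}). So |f| ≥ e^{4r^2}(1 − o(1)) and ρ ≥ 2. Hence ρ = max(1, 2) = 2.
Therefore ρ = 2.

Order ρ = 2.


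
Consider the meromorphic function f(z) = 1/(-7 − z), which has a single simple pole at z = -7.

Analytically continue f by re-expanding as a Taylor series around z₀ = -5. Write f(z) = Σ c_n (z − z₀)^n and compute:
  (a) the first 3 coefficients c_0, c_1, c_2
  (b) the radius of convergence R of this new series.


Let w = z − z₀, so z = z₀ + w.
Then -7 − z = -7 − (z₀ + w) = (-7 − z₀) − w = -2 − w.
f(z) = 1/(-2 − w) = (1/(-2)) · 1/(1 − w/(-2)) = Σ_{n≥0} w^n / (-2)^(n+1).
So c_n = 1/(-2)^(n+1):
  c_0 = 1/(-2)^1 = -1/2.
  c_1 = 1/(-2)^2 = 1/4.
  c_2 = 1/(-2)^3 = -1/8.
The series is valid for |w/d| < 1, i.e. |z − z₀| < |d|.
Radius of convergence: R = |-7 − z₀| = |-2| = 2 (distance from z₀ to the singularity z = -7).

c_0 = -1/2, c_1 = 1/4, c_2 = -1/8; R = 2.


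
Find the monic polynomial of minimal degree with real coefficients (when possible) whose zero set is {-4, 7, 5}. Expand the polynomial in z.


The polynomial is p(z) = ∏_{α ∈ S} (z − α), where S = {-4, 7, 5}.
Expanding the product yields: p(z) = z^3 -8·z^2 -13·z + 140.
The resulting polynomial has degree 3 and real coefficients as required.

p(z) = z^3 -8·z^2 -13·z + 140.


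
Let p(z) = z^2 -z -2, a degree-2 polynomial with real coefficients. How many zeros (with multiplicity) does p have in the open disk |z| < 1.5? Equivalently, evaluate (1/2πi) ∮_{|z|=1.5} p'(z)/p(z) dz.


The zeros of p are: -1, 2.
Their magnitudes are: 1, 2.
Zeros with |z| < R = 1.5: -1.
Count = 1.
By the argument principle, (1/2πi) ∮_{|z|=R} p'(z)/p(z) dz equals exactly this count.

Number of zeros inside |z| < 1.5: 1.


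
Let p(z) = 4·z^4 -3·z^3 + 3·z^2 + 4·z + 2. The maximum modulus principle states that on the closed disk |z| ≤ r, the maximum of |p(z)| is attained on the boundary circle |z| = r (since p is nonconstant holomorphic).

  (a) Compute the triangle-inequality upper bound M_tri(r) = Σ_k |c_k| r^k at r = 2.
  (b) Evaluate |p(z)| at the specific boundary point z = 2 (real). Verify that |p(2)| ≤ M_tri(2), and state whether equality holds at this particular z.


Coefficients: c_0 = 2, c_1 = 4, c_2 = 3, c_3 = -3, c_4 = 4. Radius r = 2.
Part (a). Triangle bound: M_tri(r) = Σ_k |c_k| r^k
  = |2|·2^0 + |4|·2^1 + |3|·2^2 + |-3|·2^3 + |4|·2^4
  = 2 + 8 + 12 + 24 + 64 = 110.
This bounds M(r) := max_{|z|=r} |p(z)| from above; equality holds iff all terms c_k z^k can be made to align in phase at a single z on |z|=r.
Part (b). At z = 2 (real, on the circle |z| = r):
  p(2) = (2)·2^0 + (4)·2^1 + (3)·2^2 + (-3)·2^3 + (4)·2^4 = 62.
  |p(2)| = 62.
Check: |p(2)| = 62 ≤ 110 = M_tri(2). ✓ Equality does not hold at z = 2 (the coefficients have mixed signs, so the terms do not all align in phase there).

M_tri(2) = 110; |p(2)| = 62; equality at z=2: no.


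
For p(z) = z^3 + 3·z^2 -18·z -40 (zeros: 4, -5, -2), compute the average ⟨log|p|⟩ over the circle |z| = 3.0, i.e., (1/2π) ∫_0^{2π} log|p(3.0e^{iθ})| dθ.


Zeros: -5, -2, 4; r = 3.0.
Inside |z| < r: -2. Outside (|z| ≥ r): -5, 4.
p(0) = -40, so log|p(0)| = log(40) = 3.6889.
Apply Jensen: I(r) = log|p(0)| + Σ_k log(r/|z_k|), summed over zeros inside |z| < r.
  log(r/|z_k|) for z_k = -2: log(3.0/2) = 0.4055
  Outside zeros (-5, 4) contribute nothing to the Jensen sum.
Sum over inside zeros: 0.4055.
I(r) = log|p(0)| + (inside sum) = 3.6889 + 0.4055 = 4.0943.
Note: since some zeros are outside |z| ≤ r, the simplified n·log(r) form does NOT apply — only the inside zeros contribute.

I(r) ≈ 4.0943.


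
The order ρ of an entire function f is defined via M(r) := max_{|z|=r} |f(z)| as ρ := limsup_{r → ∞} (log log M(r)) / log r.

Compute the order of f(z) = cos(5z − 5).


cos(w) is a linear combination of e^{iw} and e^{−iw} (or e^w, e^{−w} in the hyperbolic case), so |cos(w)| ≤ e^{|w|}. With w = 5z − 5, |w| ≤ 5|z| + 5 = 5r + 5 on |z| = r, giving M(r) ≤ e^{5r + 5}, so ρ ≤ 1. On a suitable ray (z = it for sin/cos; z = t for sinh/cosh, t real → ∞), |cos(5z − 5)| grows like e^{5|t|}/2, so ρ ≥ 1. Hence ρ = 1.
Therefore ρ = 1.

Order ρ = 1.


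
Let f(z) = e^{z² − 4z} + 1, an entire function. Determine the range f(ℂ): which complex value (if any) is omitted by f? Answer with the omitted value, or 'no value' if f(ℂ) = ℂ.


Little Picard bounds the complement of f(ℂ) to at most one point.
The exponent g(z) = z² − 4z is a nonconstant polynomial, hence surjective onto ℂ. So e^{g(z)} takes every value in {e^w : w ∈ ℂ} = ℂ ∖ {0}. Adding 1 shifts the range to ℂ ∖ {1}. f omits exactly 1.

Omitted value: 1.


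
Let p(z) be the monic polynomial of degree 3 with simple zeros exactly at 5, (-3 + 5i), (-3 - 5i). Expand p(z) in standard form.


The polynomial is p(z) = ∏_{α ∈ S} (z − α), where S = {5, (-3 + 5i), (-3 - 5i)}.
Expanding the product yields: p(z) = z^3 + z^2 + 4·z -170.
Note conjugate pairs combine to real quadratics: (z − (-3+5i))(z − (-3−5i)) = z² + 6z + 34.
The resulting polynomial has degree 3 and real coefficients as required.

p(z) = z^3 + z^2 + 4·z -170.


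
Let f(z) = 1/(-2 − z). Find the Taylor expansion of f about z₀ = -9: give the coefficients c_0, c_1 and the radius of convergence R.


Let w = z − z₀, so z = z₀ + w.
Then -2 − z = -2 − (z₀ + w) = (-2 − z₀) − w = 7 − w.
f(z) = 1/(7 − w) = (1/(7)) · 1/(1 − w/(7)) = Σ_{n≥0} w^n / (7)^(n+1).
So c_n = 1/(7)^(n+1):
  c_0 = 1/(7)^1 = 1/7.
  c_1 = 1/(7)^2 = 1/49.
The series is valid for |w/d| < 1, i.e. |z − z₀| < |d|.
Radius of convergence: R = |-2 − z₀| = |7| = 7 (distance from z₀ to the singularity z = -2).

c_0 = 1/7, c_1 = 1/49; R = 7.


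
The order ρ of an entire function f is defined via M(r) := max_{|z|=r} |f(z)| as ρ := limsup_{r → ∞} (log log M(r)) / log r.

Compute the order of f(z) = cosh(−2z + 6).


cosh(w) is a linear combination of e^{iw} and e^{−iw} (or e^w, e^{−w} in the hyperbolic case), so |cosh(w)| ≤ e^{|w|}. With w = −2z + 6, |w| ≤ 2|z| + 6 = 2r + 6 on |z| = r, giving M(r) ≤ e^{2r + 6}, so ρ ≤ 1. On a suitable ray (z = it for sin/cos; z = t for sinh/cosh, t real → ∞), |cosh(−2z + 6)| grows like e^{2|t|}/2, so ρ ≥ 1. Hence ρ = 1.
Therefore ρ = 1.

Order ρ = 1.


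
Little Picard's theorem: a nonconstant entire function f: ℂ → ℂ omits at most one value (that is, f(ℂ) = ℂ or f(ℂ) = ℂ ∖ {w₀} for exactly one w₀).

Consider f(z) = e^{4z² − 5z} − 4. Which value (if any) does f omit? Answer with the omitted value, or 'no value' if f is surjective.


Little Picard bounds the complement of f(ℂ) to at most one point.
The exponent g(z) = 4z² − 5z is a nonconstant polynomial, hence surjective onto ℂ. So e^{g(z)} takes every value in {e^w : w ∈ ℂ} = ℂ ∖ {0}. Adding -4 shifts the range to ℂ ∖ {-4}. f omits exactly -4.

Omitted value: -4.


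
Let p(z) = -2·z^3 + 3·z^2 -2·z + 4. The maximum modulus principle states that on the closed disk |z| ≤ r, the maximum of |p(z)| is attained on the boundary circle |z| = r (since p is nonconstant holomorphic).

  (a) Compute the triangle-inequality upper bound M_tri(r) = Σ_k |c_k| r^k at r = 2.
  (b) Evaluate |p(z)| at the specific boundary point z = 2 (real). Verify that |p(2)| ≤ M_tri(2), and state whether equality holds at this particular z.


Coefficients: c_0 = 4, c_1 = -2, c_2 = 3, c_3 = -2. Radius r = 2.
Part (a). Triangle bound: M_tri(r) = Σ_k |c_k| r^k
  = |4|·2^0 + |-2|·2^1 + |3|·2^2 + |-2|·2^3
  = 4 + 4 + 12 + 16 = 36.
This bounds M(r) := max_{|z|=r} |p(z)| from above; equality holds iff all terms c_k z^k can be made to align in phase at a single z on |z|=r.
Part (b). At z = 2 (real, on the circle |z| = r):
  p(2) = (4)·2^0 + (-2)·2^1 + (3)·2^2 + (-2)·2^3 = -4.
  |p(2)| = 4.
Check: |p(2)| = 4 ≤ 36 = M_tri(2). ✓ Equality does not hold at z = 2 (the coefficients have mixed signs, so the terms do not all align in phase there).

M_tri(2) = 36; |p(2)| = 4; equality at z=2: no.


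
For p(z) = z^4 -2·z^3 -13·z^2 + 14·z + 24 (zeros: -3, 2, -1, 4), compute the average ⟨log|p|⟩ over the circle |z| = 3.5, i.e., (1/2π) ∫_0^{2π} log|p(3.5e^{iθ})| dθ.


Zeros: -3, -1, 2, 4; r = 3.5.
Inside |z| < r: -3, -1, 2. Outside (|z| ≥ r): 4.
p(0) = 24, so log|p(0)| = log(24) = 3.1781.
Apply Jensen: I(r) = log|p(0)| + Σ_k log(r/|z_k|), summed over zeros inside |z| < r.
  log(r/|z_k|) for z_k = -3: log(3.5/3) = 0.1542
  log(r/|z_k|) for z_k = 2: log(3.5/2) = 0.5596
  log(r/|z_k|) for z_k = -1: log(3.5/1) = 1.2528
  Outside zeros (4) contribute nothing to the Jensen sum.
Sum over inside zeros: 1.9665.
I(r) = log|p(0)| + (inside sum) = 3.1781 + 1.9665 = 5.1446.
Note: since some zeros are outside |z| ≤ r, the simplified n·log(r) form does NOT apply — only the inside zeros contribute.

I(r) ≈ 5.1446.


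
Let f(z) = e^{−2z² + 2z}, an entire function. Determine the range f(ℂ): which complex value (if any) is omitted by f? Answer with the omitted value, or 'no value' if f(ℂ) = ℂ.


Little Picard bounds the complement of f(ℂ) to at most one point.
The exponent g(z) = −2z² + 2z is a nonconstant polynomial, hence surjective onto ℂ. So e^{g(z)} takes every value in {e^w : w ∈ ℂ} = ℂ ∖ {0}. Adding 0 shifts the range to ℂ ∖ {0}. f omits exactly 0.

Omitted value: 0.


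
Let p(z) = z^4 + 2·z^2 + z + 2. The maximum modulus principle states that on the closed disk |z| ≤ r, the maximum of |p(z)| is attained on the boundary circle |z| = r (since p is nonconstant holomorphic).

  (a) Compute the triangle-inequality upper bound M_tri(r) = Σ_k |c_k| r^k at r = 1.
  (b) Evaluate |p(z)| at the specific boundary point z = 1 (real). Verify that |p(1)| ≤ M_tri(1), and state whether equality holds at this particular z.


Coefficients: c_0 = 2, c_1 = 1, c_2 = 2, c_3 = 0, c_4 = 1. Radius r = 1.
Part (a). Triangle bound: M_tri(r) = Σ_k |c_k| r^k
  = |2|·1^0 + |1|·1^1 + |2|·1^2 + |0|·1^3 + |1|·1^4
  = 2 + 1 + 2 + 0 + 1 = 6.
This bounds M(r) := max_{|z|=r} |p(z)| from above; equality holds iff all terms c_k z^k can be made to align in phase at a single z on |z|=r.
Part (b). At z = 1 (real, on the circle |z| = r):
  p(1) = (2)·1^0 + (1)·1^1 + (2)·1^2 + (0)·1^3 + (1)·1^4 = 6.
  |p(1)| = 6.
Since all nonzero coefficients share the same sign, |p(1)| = 6 = M_tri(1); the triangle bound is attained at z = 1, so in fact M(r) = 6.

M_tri(1) = 6; |p(1)| = 6; equality at z=1: yes.


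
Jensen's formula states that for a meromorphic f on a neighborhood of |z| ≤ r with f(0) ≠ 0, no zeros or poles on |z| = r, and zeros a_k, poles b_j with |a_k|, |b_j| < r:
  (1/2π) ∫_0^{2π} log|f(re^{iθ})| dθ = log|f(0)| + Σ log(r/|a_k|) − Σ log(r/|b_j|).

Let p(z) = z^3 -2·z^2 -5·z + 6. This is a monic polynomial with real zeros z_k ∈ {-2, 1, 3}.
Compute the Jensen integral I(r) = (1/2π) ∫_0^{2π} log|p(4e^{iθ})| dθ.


Zeros: -2, 1, 3; r = 4.
Inside |z| < r: -2, 1, 3. Outside (|z| ≥ r): ∅.
p(0) = 6, so log|p(0)| = log(6) = 1.7918.
Apply Jensen: I(r) = log|p(0)| + Σ_k log(r/|z_k|), summed over zeros inside |z| < r.
  log(r/|z_k|) for z_k = -2: log(4/2) = 0.6931
  log(r/|z_k|) for z_k = 1: log(4/1) = 1.3863
  log(r/|z_k|) for z_k = 3: log(4/3) = 0.2877
Sum over inside zeros: 2.3671.
I(r) = log|p(0)| + (inside sum) = 1.7918 + 2.3671 = 4.1589.
Closed form (all zeros inside, monic): I(r) = n·log(r) = 3·log(4) = 4.1589. ✓

I(r) ≈ 4.1589.
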